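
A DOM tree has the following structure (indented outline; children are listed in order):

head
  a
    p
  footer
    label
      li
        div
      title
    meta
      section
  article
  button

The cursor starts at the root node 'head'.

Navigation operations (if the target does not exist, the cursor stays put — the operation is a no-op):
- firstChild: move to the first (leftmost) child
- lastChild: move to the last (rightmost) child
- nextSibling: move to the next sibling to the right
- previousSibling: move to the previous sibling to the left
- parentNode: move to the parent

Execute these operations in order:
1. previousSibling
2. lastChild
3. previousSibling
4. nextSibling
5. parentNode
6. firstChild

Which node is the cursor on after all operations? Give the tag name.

After 1 (previousSibling): head (no-op, stayed)
After 2 (lastChild): button
After 3 (previousSibling): article
After 4 (nextSibling): button
After 5 (parentNode): head
After 6 (firstChild): a

Answer: a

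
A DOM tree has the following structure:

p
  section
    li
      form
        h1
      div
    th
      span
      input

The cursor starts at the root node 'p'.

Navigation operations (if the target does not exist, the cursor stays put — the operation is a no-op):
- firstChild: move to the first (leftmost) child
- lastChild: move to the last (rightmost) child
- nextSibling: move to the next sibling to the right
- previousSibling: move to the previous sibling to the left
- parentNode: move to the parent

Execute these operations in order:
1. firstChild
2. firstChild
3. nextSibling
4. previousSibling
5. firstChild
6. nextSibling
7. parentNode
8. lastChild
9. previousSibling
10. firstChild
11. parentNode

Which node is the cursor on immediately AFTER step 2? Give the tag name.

Answer: li

Derivation:
After 1 (firstChild): section
After 2 (firstChild): li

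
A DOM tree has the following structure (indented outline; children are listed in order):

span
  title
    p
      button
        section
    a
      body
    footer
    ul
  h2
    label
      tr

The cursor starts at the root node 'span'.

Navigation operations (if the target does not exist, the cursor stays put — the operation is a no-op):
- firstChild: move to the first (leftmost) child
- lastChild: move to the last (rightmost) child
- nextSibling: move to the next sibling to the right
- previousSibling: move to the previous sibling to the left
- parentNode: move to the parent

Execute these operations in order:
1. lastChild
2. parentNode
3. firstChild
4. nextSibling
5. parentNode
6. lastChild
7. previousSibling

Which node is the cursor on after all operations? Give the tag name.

After 1 (lastChild): h2
After 2 (parentNode): span
After 3 (firstChild): title
After 4 (nextSibling): h2
After 5 (parentNode): span
After 6 (lastChild): h2
After 7 (previousSibling): title

Answer: title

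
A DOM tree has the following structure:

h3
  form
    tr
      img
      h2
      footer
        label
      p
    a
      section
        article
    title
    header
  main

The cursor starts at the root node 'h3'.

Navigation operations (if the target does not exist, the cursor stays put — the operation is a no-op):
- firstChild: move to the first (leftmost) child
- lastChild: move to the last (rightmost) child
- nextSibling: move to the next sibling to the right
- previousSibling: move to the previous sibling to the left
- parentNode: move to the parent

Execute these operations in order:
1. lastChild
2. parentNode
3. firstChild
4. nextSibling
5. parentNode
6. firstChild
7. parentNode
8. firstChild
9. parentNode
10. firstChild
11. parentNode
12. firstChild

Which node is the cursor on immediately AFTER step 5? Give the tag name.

Answer: h3

Derivation:
After 1 (lastChild): main
After 2 (parentNode): h3
After 3 (firstChild): form
After 4 (nextSibling): main
After 5 (parentNode): h3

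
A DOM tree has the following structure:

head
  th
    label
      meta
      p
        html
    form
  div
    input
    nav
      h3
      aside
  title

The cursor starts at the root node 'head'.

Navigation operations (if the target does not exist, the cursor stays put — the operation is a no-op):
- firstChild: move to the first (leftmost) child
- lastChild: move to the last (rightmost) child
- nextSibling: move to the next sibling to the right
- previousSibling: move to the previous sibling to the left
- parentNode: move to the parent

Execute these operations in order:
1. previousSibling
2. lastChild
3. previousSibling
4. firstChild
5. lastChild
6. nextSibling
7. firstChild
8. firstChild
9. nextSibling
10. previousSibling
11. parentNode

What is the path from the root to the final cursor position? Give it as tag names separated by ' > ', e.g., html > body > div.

After 1 (previousSibling): head (no-op, stayed)
After 2 (lastChild): title
After 3 (previousSibling): div
After 4 (firstChild): input
After 5 (lastChild): input (no-op, stayed)
After 6 (nextSibling): nav
After 7 (firstChild): h3
After 8 (firstChild): h3 (no-op, stayed)
After 9 (nextSibling): aside
After 10 (previousSibling): h3
After 11 (parentNode): nav

Answer: head > div > nav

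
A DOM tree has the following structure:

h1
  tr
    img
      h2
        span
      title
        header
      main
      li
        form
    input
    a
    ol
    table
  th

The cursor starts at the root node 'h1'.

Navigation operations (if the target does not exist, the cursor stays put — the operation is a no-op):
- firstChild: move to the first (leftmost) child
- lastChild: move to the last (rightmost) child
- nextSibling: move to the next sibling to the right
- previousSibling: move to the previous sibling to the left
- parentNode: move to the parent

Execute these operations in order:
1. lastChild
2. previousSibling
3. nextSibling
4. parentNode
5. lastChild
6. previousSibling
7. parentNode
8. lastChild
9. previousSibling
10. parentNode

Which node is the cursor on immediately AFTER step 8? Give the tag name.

After 1 (lastChild): th
After 2 (previousSibling): tr
After 3 (nextSibling): th
After 4 (parentNode): h1
After 5 (lastChild): th
After 6 (previousSibling): tr
After 7 (parentNode): h1
After 8 (lastChild): th

Answer: th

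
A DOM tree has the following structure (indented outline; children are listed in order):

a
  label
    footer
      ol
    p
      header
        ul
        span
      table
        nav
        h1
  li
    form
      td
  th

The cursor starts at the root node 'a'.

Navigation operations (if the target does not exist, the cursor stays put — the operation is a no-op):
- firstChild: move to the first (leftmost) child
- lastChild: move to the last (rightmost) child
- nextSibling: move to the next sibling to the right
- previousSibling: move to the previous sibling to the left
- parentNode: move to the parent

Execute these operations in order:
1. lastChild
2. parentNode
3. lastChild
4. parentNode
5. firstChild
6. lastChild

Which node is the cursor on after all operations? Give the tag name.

Answer: p

Derivation:
After 1 (lastChild): th
After 2 (parentNode): a
After 3 (lastChild): th
After 4 (parentNode): a
After 5 (firstChild): label
After 6 (lastChild): p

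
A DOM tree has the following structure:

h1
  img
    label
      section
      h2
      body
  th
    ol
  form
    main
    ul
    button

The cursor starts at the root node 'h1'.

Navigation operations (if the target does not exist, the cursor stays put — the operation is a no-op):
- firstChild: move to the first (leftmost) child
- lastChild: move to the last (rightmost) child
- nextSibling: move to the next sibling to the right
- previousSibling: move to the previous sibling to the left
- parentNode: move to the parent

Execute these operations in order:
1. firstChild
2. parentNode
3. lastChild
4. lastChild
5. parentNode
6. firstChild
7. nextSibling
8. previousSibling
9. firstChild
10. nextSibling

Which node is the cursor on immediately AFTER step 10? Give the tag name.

Answer: ul

Derivation:
After 1 (firstChild): img
After 2 (parentNode): h1
After 3 (lastChild): form
After 4 (lastChild): button
After 5 (parentNode): form
After 6 (firstChild): main
After 7 (nextSibling): ul
After 8 (previousSibling): main
After 9 (firstChild): main (no-op, stayed)
After 10 (nextSibling): ul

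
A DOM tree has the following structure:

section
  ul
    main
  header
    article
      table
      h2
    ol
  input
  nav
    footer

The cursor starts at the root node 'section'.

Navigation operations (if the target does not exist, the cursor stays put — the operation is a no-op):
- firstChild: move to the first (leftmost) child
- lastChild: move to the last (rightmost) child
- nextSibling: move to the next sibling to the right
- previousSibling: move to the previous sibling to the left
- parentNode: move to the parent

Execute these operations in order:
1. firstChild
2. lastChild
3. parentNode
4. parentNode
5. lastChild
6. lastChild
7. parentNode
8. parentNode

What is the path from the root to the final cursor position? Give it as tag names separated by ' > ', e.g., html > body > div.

Answer: section

Derivation:
After 1 (firstChild): ul
After 2 (lastChild): main
After 3 (parentNode): ul
After 4 (parentNode): section
After 5 (lastChild): nav
After 6 (lastChild): footer
After 7 (parentNode): nav
After 8 (parentNode): section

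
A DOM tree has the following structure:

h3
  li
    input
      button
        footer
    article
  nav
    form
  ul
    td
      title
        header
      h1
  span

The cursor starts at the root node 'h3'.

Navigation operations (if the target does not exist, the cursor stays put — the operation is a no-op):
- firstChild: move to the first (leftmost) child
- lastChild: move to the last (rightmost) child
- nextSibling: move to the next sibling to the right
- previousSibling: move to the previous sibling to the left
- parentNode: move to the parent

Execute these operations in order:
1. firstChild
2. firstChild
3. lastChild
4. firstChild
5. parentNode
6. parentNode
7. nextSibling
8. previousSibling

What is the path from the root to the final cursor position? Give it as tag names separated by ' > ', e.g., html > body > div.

Answer: h3 > li > input

Derivation:
After 1 (firstChild): li
After 2 (firstChild): input
After 3 (lastChild): button
After 4 (firstChild): footer
After 5 (parentNode): button
After 6 (parentNode): input
After 7 (nextSibling): article
After 8 (previousSibling): input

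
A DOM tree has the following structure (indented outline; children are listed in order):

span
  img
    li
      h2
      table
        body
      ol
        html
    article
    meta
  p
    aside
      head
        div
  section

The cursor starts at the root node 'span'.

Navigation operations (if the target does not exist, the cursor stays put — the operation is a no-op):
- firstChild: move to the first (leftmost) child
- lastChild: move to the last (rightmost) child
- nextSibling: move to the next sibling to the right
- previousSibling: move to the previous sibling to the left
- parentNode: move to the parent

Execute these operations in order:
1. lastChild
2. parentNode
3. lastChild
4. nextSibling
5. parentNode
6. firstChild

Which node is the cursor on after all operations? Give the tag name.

Answer: img

Derivation:
After 1 (lastChild): section
After 2 (parentNode): span
After 3 (lastChild): section
After 4 (nextSibling): section (no-op, stayed)
After 5 (parentNode): span
After 6 (firstChild): img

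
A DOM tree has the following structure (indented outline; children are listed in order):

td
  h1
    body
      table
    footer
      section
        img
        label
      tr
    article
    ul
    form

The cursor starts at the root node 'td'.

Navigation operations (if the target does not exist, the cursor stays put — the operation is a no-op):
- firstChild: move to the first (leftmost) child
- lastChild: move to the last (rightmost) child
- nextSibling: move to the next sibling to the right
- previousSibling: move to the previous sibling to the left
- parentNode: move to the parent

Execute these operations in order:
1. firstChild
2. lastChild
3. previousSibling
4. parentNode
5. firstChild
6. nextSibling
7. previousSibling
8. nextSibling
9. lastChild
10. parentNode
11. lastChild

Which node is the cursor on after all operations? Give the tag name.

Answer: tr

Derivation:
After 1 (firstChild): h1
After 2 (lastChild): form
After 3 (previousSibling): ul
After 4 (parentNode): h1
After 5 (firstChild): body
After 6 (nextSibling): footer
After 7 (previousSibling): body
After 8 (nextSibling): footer
After 9 (lastChild): tr
After 10 (parentNode): footer
After 11 (lastChild): tr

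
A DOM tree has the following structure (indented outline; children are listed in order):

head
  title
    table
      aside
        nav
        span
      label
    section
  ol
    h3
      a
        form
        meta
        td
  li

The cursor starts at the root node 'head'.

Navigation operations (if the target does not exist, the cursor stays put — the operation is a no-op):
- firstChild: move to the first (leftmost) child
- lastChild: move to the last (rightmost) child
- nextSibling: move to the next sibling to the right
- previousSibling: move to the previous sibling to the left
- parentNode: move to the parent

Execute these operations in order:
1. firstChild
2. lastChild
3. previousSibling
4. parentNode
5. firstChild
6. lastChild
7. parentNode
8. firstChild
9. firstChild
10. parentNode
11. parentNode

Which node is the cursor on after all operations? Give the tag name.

After 1 (firstChild): title
After 2 (lastChild): section
After 3 (previousSibling): table
After 4 (parentNode): title
After 5 (firstChild): table
After 6 (lastChild): label
After 7 (parentNode): table
After 8 (firstChild): aside
After 9 (firstChild): nav
After 10 (parentNode): aside
After 11 (parentNode): table

Answer: table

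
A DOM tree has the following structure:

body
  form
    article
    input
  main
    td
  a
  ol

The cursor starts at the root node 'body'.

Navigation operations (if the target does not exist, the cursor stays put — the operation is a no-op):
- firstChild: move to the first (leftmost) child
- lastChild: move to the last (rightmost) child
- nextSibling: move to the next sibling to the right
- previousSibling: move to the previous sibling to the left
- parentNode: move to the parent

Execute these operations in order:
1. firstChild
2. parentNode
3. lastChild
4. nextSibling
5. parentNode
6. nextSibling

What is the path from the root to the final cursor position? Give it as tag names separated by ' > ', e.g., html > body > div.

Answer: body

Derivation:
After 1 (firstChild): form
After 2 (parentNode): body
After 3 (lastChild): ol
After 4 (nextSibling): ol (no-op, stayed)
After 5 (parentNode): body
After 6 (nextSibling): body (no-op, stayed)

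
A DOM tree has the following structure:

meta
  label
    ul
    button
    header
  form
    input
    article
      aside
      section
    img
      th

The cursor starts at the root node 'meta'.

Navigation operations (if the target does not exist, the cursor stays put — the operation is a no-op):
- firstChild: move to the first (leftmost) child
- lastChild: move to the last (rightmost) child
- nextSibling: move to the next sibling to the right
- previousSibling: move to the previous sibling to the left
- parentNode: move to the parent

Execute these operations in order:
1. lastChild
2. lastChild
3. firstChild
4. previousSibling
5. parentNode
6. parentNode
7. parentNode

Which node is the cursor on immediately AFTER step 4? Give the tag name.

Answer: th

Derivation:
After 1 (lastChild): form
After 2 (lastChild): img
After 3 (firstChild): th
After 4 (previousSibling): th (no-op, stayed)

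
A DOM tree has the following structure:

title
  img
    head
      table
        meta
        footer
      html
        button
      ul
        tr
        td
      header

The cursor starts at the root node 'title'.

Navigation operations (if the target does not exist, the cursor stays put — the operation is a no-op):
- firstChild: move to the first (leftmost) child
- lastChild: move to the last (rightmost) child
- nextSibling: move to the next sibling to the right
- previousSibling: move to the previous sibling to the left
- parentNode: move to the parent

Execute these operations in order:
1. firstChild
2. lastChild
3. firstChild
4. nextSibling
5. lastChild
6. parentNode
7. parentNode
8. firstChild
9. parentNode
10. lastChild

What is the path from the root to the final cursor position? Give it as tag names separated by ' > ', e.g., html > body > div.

After 1 (firstChild): img
After 2 (lastChild): head
After 3 (firstChild): table
After 4 (nextSibling): html
After 5 (lastChild): button
After 6 (parentNode): html
After 7 (parentNode): head
After 8 (firstChild): table
After 9 (parentNode): head
After 10 (lastChild): header

Answer: title > img > head > header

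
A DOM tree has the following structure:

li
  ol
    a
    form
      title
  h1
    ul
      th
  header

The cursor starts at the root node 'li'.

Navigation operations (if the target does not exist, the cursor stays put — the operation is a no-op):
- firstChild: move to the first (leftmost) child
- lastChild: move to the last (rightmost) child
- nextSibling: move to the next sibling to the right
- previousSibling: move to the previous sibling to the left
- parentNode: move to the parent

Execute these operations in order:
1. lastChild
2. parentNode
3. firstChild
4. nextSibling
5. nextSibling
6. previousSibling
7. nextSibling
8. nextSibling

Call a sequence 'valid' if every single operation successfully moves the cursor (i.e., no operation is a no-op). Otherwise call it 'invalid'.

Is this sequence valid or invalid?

Answer: invalid

Derivation:
After 1 (lastChild): header
After 2 (parentNode): li
After 3 (firstChild): ol
After 4 (nextSibling): h1
After 5 (nextSibling): header
After 6 (previousSibling): h1
After 7 (nextSibling): header
After 8 (nextSibling): header (no-op, stayed)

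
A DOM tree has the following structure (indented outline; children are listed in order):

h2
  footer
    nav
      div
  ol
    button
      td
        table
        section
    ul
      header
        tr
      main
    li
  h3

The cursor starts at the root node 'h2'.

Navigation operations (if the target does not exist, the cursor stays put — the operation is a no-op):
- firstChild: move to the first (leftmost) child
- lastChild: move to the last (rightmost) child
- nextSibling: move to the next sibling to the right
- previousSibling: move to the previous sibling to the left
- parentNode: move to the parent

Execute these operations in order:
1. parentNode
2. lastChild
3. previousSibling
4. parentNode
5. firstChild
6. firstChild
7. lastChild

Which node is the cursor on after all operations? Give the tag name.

After 1 (parentNode): h2 (no-op, stayed)
After 2 (lastChild): h3
After 3 (previousSibling): ol
After 4 (parentNode): h2
After 5 (firstChild): footer
After 6 (firstChild): nav
After 7 (lastChild): div

Answer: div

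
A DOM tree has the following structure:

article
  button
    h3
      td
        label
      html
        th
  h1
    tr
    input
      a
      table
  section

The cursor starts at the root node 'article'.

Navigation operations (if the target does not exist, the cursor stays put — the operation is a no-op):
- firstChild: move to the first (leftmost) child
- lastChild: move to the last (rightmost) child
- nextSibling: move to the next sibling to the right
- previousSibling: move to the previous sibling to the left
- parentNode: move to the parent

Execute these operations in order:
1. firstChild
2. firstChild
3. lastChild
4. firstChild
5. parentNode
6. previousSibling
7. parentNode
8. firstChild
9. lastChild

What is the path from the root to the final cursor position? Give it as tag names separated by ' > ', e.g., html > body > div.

After 1 (firstChild): button
After 2 (firstChild): h3
After 3 (lastChild): html
After 4 (firstChild): th
After 5 (parentNode): html
After 6 (previousSibling): td
After 7 (parentNode): h3
After 8 (firstChild): td
After 9 (lastChild): label

Answer: article > button > h3 > td > label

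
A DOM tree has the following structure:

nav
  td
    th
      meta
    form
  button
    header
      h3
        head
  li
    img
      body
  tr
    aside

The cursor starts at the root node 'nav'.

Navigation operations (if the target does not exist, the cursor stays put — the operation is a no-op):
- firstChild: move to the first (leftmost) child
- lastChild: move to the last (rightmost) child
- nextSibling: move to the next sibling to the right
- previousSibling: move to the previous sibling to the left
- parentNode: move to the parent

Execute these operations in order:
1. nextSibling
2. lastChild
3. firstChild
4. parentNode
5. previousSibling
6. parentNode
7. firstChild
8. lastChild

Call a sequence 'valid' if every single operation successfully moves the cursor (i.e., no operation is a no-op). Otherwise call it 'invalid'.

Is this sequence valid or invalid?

Answer: invalid

Derivation:
After 1 (nextSibling): nav (no-op, stayed)
After 2 (lastChild): tr
After 3 (firstChild): aside
After 4 (parentNode): tr
After 5 (previousSibling): li
After 6 (parentNode): nav
After 7 (firstChild): td
After 8 (lastChild): form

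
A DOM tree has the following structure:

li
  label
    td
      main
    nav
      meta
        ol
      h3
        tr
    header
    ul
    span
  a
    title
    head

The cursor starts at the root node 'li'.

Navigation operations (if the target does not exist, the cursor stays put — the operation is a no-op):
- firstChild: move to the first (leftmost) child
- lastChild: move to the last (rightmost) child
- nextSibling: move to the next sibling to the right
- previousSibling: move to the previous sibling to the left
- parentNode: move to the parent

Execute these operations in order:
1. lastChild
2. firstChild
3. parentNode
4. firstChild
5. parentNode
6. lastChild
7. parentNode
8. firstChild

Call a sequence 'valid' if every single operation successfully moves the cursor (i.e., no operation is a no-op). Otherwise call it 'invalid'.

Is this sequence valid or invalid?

After 1 (lastChild): a
After 2 (firstChild): title
After 3 (parentNode): a
After 4 (firstChild): title
After 5 (parentNode): a
After 6 (lastChild): head
After 7 (parentNode): a
After 8 (firstChild): title

Answer: valid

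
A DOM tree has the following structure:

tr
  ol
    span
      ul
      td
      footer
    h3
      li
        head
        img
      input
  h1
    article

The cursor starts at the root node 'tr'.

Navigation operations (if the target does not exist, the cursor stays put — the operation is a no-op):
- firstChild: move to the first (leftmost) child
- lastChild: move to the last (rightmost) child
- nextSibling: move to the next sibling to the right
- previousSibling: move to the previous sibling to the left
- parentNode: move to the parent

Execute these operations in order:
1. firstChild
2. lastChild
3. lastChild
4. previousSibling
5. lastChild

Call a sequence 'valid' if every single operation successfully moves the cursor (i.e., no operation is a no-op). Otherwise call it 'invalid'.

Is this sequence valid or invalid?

Answer: valid

Derivation:
After 1 (firstChild): ol
After 2 (lastChild): h3
After 3 (lastChild): input
After 4 (previousSibling): li
After 5 (lastChild): img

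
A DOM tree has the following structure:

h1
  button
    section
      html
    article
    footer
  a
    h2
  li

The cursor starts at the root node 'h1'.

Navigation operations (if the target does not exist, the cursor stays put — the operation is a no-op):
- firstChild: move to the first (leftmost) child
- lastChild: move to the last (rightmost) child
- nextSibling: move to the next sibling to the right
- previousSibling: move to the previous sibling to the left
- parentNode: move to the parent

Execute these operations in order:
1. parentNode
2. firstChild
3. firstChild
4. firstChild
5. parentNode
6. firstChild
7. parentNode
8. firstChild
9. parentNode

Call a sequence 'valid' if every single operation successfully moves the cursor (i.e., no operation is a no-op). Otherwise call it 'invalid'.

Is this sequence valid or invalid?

After 1 (parentNode): h1 (no-op, stayed)
After 2 (firstChild): button
After 3 (firstChild): section
After 4 (firstChild): html
After 5 (parentNode): section
After 6 (firstChild): html
After 7 (parentNode): section
After 8 (firstChild): html
After 9 (parentNode): section

Answer: invalid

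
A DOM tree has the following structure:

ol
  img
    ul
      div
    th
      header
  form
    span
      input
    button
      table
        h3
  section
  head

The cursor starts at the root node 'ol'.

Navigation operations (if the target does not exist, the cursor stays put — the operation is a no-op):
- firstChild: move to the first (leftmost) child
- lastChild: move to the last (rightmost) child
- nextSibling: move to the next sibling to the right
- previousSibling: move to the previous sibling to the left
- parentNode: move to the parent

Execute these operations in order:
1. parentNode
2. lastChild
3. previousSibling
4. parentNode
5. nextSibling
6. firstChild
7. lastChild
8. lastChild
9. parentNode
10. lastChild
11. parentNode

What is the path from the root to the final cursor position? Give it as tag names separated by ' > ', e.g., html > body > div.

After 1 (parentNode): ol (no-op, stayed)
After 2 (lastChild): head
After 3 (previousSibling): section
After 4 (parentNode): ol
After 5 (nextSibling): ol (no-op, stayed)
After 6 (firstChild): img
After 7 (lastChild): th
After 8 (lastChild): header
After 9 (parentNode): th
After 10 (lastChild): header
After 11 (parentNode): th

Answer: ol > img > th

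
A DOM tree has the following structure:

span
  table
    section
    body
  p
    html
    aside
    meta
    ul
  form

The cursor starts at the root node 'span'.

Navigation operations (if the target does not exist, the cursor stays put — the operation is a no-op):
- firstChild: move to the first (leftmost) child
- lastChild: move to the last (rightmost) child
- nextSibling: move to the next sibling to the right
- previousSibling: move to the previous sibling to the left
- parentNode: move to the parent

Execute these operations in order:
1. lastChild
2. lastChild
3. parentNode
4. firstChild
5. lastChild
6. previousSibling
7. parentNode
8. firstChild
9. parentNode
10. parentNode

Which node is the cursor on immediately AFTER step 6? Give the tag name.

After 1 (lastChild): form
After 2 (lastChild): form (no-op, stayed)
After 3 (parentNode): span
After 4 (firstChild): table
After 5 (lastChild): body
After 6 (previousSibling): section

Answer: section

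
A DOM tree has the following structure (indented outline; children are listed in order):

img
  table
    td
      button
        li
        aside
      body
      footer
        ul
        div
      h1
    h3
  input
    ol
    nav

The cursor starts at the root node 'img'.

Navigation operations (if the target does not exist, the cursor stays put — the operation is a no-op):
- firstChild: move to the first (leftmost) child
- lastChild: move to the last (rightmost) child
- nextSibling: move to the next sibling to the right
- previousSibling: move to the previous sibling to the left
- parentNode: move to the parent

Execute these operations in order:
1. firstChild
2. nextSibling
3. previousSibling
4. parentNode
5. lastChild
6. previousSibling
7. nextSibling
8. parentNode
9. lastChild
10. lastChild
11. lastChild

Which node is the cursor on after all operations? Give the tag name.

After 1 (firstChild): table
After 2 (nextSibling): input
After 3 (previousSibling): table
After 4 (parentNode): img
After 5 (lastChild): input
After 6 (previousSibling): table
After 7 (nextSibling): input
After 8 (parentNode): img
After 9 (lastChild): input
After 10 (lastChild): nav
After 11 (lastChild): nav (no-op, stayed)

Answer: nav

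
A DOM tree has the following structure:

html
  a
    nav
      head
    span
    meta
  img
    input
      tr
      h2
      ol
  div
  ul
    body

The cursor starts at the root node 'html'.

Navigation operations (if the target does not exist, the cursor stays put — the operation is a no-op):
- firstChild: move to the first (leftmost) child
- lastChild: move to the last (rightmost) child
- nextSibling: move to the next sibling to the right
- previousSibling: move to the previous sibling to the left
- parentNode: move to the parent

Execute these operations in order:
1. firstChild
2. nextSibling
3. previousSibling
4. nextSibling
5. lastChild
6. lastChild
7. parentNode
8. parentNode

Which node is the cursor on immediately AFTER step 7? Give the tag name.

Answer: input

Derivation:
After 1 (firstChild): a
After 2 (nextSibling): img
After 3 (previousSibling): a
After 4 (nextSibling): img
After 5 (lastChild): input
After 6 (lastChild): ol
After 7 (parentNode): input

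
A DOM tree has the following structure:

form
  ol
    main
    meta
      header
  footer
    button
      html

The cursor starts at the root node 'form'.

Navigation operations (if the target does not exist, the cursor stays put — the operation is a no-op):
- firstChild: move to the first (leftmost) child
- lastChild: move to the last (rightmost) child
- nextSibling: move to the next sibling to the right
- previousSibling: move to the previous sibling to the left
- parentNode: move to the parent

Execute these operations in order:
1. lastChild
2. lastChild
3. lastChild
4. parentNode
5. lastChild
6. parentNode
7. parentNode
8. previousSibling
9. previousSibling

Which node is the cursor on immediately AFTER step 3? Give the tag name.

Answer: html

Derivation:
After 1 (lastChild): footer
After 2 (lastChild): button
After 3 (lastChild): html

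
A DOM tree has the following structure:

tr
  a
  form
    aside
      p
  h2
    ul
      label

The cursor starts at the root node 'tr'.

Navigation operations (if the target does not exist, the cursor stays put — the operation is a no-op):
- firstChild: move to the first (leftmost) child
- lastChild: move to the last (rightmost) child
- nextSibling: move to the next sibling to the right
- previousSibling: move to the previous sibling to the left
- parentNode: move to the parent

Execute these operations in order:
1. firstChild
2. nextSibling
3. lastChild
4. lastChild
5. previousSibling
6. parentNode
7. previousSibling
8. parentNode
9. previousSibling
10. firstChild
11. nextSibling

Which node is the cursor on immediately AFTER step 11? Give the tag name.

Answer: form

Derivation:
After 1 (firstChild): a
After 2 (nextSibling): form
After 3 (lastChild): aside
After 4 (lastChild): p
After 5 (previousSibling): p (no-op, stayed)
After 6 (parentNode): aside
After 7 (previousSibling): aside (no-op, stayed)
After 8 (parentNode): form
After 9 (previousSibling): a
After 10 (firstChild): a (no-op, stayed)
After 11 (nextSibling): form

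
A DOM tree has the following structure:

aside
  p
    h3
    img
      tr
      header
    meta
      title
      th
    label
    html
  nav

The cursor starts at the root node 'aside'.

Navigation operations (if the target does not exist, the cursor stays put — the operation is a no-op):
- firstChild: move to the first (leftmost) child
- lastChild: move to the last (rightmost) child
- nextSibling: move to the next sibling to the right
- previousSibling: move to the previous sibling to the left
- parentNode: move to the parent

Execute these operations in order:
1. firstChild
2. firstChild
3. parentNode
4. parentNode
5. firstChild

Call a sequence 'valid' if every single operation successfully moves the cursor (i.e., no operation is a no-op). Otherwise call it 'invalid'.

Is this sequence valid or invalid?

Answer: valid

Derivation:
After 1 (firstChild): p
After 2 (firstChild): h3
After 3 (parentNode): p
After 4 (parentNode): aside
After 5 (firstChild): p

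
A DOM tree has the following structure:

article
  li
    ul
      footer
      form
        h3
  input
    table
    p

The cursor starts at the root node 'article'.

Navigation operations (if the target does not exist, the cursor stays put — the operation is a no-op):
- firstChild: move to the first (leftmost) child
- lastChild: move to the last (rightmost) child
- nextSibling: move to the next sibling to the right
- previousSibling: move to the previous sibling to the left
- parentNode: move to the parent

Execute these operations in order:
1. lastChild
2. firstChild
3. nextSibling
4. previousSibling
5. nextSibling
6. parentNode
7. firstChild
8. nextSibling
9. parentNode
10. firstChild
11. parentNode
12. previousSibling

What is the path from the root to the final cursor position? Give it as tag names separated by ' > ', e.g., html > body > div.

After 1 (lastChild): input
After 2 (firstChild): table
After 3 (nextSibling): p
After 4 (previousSibling): table
After 5 (nextSibling): p
After 6 (parentNode): input
After 7 (firstChild): table
After 8 (nextSibling): p
After 9 (parentNode): input
After 10 (firstChild): table
After 11 (parentNode): input
After 12 (previousSibling): li

Answer: article > li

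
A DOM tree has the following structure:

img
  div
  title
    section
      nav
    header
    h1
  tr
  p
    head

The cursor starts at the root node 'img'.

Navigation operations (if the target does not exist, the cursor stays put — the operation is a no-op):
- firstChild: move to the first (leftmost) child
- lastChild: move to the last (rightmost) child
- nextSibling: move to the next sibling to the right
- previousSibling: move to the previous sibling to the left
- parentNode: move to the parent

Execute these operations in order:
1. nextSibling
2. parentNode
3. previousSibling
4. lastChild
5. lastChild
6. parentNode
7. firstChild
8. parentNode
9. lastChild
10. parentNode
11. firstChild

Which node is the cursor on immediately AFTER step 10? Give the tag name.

After 1 (nextSibling): img (no-op, stayed)
After 2 (parentNode): img (no-op, stayed)
After 3 (previousSibling): img (no-op, stayed)
After 4 (lastChild): p
After 5 (lastChild): head
After 6 (parentNode): p
After 7 (firstChild): head
After 8 (parentNode): p
After 9 (lastChild): head
After 10 (parentNode): p

Answer: p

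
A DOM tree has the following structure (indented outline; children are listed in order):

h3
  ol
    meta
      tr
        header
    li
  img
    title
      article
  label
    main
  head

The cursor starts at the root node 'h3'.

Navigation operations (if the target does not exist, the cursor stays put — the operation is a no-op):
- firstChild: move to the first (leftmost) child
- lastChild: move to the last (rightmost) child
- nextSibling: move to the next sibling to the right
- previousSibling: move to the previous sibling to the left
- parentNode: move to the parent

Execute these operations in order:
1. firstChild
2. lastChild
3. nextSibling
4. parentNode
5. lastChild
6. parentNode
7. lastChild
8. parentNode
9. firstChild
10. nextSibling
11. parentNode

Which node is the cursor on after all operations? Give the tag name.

After 1 (firstChild): ol
After 2 (lastChild): li
After 3 (nextSibling): li (no-op, stayed)
After 4 (parentNode): ol
After 5 (lastChild): li
After 6 (parentNode): ol
After 7 (lastChild): li
After 8 (parentNode): ol
After 9 (firstChild): meta
After 10 (nextSibling): li
After 11 (parentNode): ol

Answer: ol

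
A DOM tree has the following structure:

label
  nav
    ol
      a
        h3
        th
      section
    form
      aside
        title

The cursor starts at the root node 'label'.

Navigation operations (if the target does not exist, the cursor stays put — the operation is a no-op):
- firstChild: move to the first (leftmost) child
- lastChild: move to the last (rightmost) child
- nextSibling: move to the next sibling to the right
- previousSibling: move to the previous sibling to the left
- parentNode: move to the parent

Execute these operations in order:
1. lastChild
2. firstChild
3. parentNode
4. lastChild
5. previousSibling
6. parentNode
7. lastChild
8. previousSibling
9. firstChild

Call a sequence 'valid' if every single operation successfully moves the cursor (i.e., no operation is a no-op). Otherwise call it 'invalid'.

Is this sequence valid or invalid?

Answer: valid

Derivation:
After 1 (lastChild): nav
After 2 (firstChild): ol
After 3 (parentNode): nav
After 4 (lastChild): form
After 5 (previousSibling): ol
After 6 (parentNode): nav
After 7 (lastChild): form
After 8 (previousSibling): ol
After 9 (firstChild): a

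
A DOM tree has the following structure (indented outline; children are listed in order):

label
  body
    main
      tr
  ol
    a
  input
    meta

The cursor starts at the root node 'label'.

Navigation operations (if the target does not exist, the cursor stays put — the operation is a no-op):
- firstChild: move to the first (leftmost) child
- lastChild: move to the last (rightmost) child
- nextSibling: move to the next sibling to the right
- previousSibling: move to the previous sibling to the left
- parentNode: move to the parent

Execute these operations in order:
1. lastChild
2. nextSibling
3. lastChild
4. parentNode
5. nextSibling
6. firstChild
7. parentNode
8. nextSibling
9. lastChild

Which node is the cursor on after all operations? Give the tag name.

After 1 (lastChild): input
After 2 (nextSibling): input (no-op, stayed)
After 3 (lastChild): meta
After 4 (parentNode): input
After 5 (nextSibling): input (no-op, stayed)
After 6 (firstChild): meta
After 7 (parentNode): input
After 8 (nextSibling): input (no-op, stayed)
After 9 (lastChild): meta

Answer: meta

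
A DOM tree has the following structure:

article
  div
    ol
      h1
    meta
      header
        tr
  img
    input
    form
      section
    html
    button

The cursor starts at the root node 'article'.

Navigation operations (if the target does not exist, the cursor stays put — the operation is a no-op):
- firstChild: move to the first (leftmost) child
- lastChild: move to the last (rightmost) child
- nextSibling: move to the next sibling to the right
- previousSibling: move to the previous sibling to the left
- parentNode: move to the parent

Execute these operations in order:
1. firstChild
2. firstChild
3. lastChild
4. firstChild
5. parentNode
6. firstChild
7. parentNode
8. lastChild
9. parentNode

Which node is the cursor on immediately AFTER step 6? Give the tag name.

Answer: h1

Derivation:
After 1 (firstChild): div
After 2 (firstChild): ol
After 3 (lastChild): h1
After 4 (firstChild): h1 (no-op, stayed)
After 5 (parentNode): ol
After 6 (firstChild): h1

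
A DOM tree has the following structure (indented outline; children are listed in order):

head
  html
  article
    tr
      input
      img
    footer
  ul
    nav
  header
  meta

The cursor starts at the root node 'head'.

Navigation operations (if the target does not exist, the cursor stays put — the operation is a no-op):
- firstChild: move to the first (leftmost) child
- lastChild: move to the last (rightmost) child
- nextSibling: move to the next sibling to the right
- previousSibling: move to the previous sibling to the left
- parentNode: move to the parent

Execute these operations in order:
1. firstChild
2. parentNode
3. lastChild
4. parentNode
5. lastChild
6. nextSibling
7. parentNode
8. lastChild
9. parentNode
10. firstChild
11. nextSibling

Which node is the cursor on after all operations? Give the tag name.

After 1 (firstChild): html
After 2 (parentNode): head
After 3 (lastChild): meta
After 4 (parentNode): head
After 5 (lastChild): meta
After 6 (nextSibling): meta (no-op, stayed)
After 7 (parentNode): head
After 8 (lastChild): meta
After 9 (parentNode): head
After 10 (firstChild): html
After 11 (nextSibling): article

Answer: article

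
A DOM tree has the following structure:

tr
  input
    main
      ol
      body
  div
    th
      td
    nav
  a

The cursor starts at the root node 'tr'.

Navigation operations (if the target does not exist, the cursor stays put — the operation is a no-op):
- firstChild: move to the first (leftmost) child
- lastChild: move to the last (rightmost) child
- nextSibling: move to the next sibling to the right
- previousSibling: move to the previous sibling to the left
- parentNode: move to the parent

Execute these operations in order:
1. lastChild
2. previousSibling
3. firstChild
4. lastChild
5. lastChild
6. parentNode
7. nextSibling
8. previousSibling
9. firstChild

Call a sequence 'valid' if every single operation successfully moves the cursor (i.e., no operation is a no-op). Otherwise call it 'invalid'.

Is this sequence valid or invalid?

Answer: invalid

Derivation:
After 1 (lastChild): a
After 2 (previousSibling): div
After 3 (firstChild): th
After 4 (lastChild): td
After 5 (lastChild): td (no-op, stayed)
After 6 (parentNode): th
After 7 (nextSibling): nav
After 8 (previousSibling): th
After 9 (firstChild): td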